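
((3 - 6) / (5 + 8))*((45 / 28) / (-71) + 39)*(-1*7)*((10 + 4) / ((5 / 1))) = 176.30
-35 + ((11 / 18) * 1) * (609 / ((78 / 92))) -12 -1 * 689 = -34753 / 117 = -297.03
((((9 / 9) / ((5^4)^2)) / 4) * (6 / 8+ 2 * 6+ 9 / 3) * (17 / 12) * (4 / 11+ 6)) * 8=2499 / 3437500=0.00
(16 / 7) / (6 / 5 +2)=5 / 7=0.71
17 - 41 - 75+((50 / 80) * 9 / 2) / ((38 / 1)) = -60147 / 608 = -98.93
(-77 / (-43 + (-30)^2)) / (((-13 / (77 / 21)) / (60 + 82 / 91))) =670582 / 434499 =1.54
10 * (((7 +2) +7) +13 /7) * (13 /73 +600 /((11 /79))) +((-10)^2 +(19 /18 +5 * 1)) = 77868447989 /101178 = 769618.38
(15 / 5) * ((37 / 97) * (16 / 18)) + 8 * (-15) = -34624 / 291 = -118.98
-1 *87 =-87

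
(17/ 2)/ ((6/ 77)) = 1309/ 12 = 109.08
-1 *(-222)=222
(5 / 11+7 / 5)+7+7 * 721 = 278072 / 55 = 5055.85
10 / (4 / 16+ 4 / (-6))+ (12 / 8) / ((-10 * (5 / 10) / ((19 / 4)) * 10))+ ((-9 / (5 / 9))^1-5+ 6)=-15737 / 400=-39.34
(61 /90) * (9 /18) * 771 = 15677 /60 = 261.28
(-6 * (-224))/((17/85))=6720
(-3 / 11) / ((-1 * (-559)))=-3 / 6149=-0.00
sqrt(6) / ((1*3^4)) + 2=sqrt(6) / 81 + 2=2.03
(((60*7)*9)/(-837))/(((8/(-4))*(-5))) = -14/31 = -0.45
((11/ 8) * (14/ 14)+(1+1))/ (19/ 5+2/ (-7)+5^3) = 945/ 35984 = 0.03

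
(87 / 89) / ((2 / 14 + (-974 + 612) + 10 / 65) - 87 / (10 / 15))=-546 / 274921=-0.00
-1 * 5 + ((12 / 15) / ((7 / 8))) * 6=17 / 35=0.49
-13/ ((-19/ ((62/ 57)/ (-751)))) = -806/ 813333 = -0.00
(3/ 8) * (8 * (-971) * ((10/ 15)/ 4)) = -971/ 2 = -485.50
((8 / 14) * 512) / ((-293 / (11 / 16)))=-0.69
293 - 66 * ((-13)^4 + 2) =-1884865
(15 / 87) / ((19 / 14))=70 / 551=0.13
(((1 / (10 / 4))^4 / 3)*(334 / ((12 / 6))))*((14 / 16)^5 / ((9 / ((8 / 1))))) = 2806769 / 4320000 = 0.65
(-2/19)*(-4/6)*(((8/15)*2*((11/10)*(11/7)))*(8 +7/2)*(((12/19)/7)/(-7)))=-0.02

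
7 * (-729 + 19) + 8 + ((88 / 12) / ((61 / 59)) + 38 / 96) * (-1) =-4850221 / 976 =-4969.49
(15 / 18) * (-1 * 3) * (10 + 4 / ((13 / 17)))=-495 / 13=-38.08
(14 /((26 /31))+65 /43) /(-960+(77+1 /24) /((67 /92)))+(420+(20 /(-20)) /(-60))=4837255023967 /11517401220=420.00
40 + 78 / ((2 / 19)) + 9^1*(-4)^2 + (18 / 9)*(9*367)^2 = 21820543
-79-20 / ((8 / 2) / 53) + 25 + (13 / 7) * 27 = -1882 / 7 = -268.86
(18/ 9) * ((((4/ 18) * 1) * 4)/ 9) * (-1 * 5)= -80/ 81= -0.99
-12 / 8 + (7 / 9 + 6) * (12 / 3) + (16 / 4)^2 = 749 / 18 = 41.61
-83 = -83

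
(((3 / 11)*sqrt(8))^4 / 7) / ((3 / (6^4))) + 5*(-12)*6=-34655832 / 102487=-338.15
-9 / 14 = -0.64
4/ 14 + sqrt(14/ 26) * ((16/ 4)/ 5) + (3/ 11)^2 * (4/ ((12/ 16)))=4 * sqrt(91)/ 65 + 578/ 847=1.27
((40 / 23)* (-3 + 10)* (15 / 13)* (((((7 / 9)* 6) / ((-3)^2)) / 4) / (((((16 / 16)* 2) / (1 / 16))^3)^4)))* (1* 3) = 1225 / 258542647408085434368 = 0.00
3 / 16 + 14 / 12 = 65 / 48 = 1.35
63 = 63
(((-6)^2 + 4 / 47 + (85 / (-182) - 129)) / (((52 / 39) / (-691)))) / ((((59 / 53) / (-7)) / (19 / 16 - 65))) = 89605153762461 / 4614272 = 19419131.29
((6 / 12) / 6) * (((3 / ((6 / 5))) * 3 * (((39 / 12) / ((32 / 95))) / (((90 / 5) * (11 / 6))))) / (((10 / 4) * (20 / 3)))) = 247 / 22528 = 0.01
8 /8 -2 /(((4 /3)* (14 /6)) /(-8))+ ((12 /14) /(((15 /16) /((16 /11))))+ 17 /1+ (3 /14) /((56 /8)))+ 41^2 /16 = 129.57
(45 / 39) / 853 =15 / 11089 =0.00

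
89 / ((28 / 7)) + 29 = 205 / 4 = 51.25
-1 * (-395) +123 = 518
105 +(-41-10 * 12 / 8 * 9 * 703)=-94841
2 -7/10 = 13/10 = 1.30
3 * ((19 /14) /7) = 57 /98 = 0.58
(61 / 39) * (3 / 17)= 61 / 221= 0.28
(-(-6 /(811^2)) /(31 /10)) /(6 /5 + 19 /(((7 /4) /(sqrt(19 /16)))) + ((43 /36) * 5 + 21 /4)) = 36977850 /14497786860497-8079750 * sqrt(19) /14497786860497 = 0.00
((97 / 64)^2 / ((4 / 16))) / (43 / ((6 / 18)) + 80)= 9409 / 214016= 0.04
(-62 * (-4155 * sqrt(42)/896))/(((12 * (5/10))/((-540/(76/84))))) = -17388675 * sqrt(42)/608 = -185347.85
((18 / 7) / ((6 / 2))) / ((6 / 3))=3 / 7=0.43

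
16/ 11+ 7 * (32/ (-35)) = -272/ 55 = -4.95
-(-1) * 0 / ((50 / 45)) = 0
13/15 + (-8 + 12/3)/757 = 9781/11355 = 0.86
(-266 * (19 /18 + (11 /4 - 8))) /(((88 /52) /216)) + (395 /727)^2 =142407.02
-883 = -883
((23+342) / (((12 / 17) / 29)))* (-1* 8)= -359890 / 3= -119963.33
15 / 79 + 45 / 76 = 4695 / 6004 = 0.78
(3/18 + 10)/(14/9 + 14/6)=183/70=2.61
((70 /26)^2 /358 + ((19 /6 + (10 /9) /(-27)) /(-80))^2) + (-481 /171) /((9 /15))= -4054355355561391 /868852087833600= -4.67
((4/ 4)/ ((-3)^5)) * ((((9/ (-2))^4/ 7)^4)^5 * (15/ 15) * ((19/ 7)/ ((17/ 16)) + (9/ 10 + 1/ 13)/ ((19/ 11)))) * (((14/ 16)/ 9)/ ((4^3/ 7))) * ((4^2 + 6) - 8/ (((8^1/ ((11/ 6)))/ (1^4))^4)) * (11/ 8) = -18144670195590058028651207029681876833626339020780600209182323635404413904063077010397/ 19415929197798229360204279144820383195456149378826240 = -934524946539651968760726500000000.00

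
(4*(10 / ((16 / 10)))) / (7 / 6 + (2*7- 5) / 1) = 150 / 61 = 2.46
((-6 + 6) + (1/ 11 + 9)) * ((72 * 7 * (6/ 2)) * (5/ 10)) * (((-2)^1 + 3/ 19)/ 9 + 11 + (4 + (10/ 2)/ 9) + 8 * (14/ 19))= 30517200/ 209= 146015.31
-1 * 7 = -7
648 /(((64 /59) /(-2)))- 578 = -7091 /4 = -1772.75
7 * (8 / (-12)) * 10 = -140 / 3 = -46.67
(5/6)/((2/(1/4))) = 5/48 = 0.10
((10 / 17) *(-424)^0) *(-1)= -10 / 17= -0.59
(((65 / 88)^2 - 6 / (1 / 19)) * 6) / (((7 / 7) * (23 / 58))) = -1716.61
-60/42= -10/7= -1.43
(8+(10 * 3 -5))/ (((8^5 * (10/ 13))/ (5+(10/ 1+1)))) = 429/ 20480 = 0.02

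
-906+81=-825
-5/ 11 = -0.45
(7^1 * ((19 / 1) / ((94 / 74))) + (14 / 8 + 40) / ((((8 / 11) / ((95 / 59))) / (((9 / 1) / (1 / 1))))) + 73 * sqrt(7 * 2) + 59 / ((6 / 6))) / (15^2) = 5.64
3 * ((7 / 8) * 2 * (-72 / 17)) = -378 / 17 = -22.24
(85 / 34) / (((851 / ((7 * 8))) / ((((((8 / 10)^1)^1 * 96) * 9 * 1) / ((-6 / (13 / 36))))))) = -5824 / 851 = -6.84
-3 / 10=-0.30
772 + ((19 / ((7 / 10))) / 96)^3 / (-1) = 29283461857 / 37933056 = 771.98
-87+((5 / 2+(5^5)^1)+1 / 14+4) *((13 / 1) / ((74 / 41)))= 11638827 / 518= 22468.78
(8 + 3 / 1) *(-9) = -99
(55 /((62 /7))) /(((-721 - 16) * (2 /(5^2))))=-875 /8308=-0.11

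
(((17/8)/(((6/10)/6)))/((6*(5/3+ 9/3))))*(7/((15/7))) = 119/48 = 2.48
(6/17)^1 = 0.35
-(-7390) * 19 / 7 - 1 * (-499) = 143903 / 7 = 20557.57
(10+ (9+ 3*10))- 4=45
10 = 10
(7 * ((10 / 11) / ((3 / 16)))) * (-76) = -85120 / 33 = -2579.39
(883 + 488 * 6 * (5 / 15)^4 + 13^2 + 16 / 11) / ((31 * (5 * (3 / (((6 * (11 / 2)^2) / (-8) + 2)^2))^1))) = 8863813583 / 8838720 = 1002.84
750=750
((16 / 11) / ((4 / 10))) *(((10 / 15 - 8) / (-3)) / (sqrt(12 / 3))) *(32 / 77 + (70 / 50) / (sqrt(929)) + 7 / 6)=56 *sqrt(929) / 8361 + 14620 / 2079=7.24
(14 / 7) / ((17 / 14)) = 28 / 17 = 1.65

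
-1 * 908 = -908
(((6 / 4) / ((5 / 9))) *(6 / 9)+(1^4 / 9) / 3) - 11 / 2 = -989 / 270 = -3.66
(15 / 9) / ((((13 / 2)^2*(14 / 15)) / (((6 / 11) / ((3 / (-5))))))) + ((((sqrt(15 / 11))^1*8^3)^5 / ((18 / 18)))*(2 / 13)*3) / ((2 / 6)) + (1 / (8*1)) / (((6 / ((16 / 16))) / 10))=53065 / 312312 + 142496706959769600*sqrt(165) / 17303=105785317146860.86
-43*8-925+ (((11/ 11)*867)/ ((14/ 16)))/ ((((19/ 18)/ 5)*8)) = -90747/ 133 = -682.31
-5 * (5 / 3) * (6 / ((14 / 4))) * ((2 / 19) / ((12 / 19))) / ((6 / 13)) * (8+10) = -650 / 7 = -92.86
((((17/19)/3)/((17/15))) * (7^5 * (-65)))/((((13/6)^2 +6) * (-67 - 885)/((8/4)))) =200655/3553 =56.47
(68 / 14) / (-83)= -34 / 581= -0.06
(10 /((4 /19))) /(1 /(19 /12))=1805 /24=75.21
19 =19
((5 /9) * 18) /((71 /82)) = 820 /71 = 11.55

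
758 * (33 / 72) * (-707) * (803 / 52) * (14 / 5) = -16567801943 / 1560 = -10620385.86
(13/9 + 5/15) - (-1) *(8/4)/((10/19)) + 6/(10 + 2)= 547/90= 6.08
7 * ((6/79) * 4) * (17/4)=714/79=9.04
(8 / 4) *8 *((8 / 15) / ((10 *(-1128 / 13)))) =-104 / 10575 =-0.01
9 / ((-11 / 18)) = -162 / 11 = -14.73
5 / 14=0.36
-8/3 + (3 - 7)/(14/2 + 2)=-28/9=-3.11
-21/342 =-7/114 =-0.06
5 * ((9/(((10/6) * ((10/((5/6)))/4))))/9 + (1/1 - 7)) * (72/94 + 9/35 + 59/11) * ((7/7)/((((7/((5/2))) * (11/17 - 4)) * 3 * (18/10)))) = 142437560/38987487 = 3.65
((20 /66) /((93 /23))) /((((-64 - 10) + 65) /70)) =-16100 /27621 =-0.58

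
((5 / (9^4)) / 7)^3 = 0.00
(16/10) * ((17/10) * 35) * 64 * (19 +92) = 3381504/5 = 676300.80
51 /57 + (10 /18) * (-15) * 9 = -1408 /19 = -74.11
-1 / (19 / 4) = -4 / 19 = -0.21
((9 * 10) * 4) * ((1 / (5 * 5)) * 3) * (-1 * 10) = -432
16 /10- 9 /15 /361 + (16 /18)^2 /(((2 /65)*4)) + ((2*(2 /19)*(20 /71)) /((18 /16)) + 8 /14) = 125595653 /14532777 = 8.64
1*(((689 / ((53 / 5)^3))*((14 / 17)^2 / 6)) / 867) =159250 / 2111494401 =0.00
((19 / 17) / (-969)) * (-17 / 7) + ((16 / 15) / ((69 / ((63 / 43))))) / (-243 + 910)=3338299 / 1177498455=0.00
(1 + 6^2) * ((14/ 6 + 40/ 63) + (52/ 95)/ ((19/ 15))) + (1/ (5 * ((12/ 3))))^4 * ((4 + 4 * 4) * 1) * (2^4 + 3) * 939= 23296917863/ 181944000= 128.04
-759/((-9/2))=506/3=168.67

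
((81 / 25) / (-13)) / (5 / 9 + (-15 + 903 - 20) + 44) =-729 / 2669225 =-0.00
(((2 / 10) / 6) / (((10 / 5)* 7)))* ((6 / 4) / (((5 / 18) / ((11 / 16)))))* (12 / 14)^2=891 / 137200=0.01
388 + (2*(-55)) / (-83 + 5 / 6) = 191944 / 493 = 389.34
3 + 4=7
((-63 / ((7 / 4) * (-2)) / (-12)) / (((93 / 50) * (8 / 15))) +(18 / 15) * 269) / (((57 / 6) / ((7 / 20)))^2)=19521453 / 44764000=0.44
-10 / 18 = -5 / 9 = -0.56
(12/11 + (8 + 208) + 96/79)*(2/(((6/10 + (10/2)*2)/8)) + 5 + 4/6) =72152276/46057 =1566.59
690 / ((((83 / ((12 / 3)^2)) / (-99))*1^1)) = -1092960 / 83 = -13168.19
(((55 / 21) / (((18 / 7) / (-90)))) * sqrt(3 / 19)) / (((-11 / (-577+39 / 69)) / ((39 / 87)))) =-4308850 * sqrt(57) / 38019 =-855.65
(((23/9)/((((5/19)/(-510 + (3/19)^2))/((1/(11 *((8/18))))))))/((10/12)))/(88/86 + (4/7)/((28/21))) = -166243203/198550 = -837.29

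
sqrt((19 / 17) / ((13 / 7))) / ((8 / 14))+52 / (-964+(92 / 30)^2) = -2925 / 53696+7 * sqrt(29393) / 884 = 1.30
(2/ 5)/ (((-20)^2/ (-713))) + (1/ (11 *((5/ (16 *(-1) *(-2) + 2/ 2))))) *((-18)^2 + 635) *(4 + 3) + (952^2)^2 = 821386944443087/ 1000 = 821386944443.09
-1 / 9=-0.11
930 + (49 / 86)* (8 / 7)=40018 / 43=930.65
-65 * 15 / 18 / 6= -9.03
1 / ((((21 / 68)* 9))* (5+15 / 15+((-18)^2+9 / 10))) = 680 / 625401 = 0.00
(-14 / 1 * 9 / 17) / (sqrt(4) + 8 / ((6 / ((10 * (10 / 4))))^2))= -567 / 10778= -0.05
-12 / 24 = -1 / 2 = -0.50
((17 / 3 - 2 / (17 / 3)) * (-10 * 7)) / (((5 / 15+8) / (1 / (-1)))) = 44.64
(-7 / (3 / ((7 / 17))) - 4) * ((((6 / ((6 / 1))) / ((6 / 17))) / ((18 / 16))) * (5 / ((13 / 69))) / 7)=-116380 / 2457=-47.37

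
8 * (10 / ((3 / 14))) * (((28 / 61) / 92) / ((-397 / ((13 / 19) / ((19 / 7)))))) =-713440 / 603221253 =-0.00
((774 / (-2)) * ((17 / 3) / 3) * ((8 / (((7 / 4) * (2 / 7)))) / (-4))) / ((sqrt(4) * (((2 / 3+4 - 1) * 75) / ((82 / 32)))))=29971 / 2200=13.62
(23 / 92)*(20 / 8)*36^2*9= 7290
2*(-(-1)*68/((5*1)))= 136/5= 27.20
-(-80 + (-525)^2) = -275545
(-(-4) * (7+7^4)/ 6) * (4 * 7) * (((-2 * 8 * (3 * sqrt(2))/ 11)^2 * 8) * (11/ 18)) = 276168704/ 33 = 8368748.61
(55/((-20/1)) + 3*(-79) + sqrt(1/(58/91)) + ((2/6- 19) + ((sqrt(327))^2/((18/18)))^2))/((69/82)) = 41*sqrt(5278)/2001 + 52481927/414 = 126769.43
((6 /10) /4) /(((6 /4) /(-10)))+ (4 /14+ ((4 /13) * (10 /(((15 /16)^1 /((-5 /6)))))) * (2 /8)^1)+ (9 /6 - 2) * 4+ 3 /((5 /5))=-326 /819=-0.40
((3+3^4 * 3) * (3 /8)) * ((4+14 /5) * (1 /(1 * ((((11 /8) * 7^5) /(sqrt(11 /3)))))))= 8364 * sqrt(33) /924385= 0.05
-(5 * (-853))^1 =4265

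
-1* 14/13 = -14/13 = -1.08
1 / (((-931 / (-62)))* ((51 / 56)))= 496 / 6783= 0.07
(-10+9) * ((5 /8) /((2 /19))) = -95 /16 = -5.94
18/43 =0.42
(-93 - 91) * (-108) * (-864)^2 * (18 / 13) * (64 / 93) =5696397508608 / 403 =14134981410.94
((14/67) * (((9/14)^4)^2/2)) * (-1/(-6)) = 14348907/28250819072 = 0.00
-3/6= -1/2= -0.50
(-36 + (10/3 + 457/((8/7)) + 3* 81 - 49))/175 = 13469/4200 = 3.21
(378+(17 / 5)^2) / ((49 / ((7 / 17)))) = 9739 / 2975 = 3.27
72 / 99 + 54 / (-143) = 50 / 143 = 0.35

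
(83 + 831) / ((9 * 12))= 457 / 54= 8.46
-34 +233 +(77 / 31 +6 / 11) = 68892 / 341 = 202.03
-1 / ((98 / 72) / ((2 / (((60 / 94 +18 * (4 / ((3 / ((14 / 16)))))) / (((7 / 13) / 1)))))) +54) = -376 / 30587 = -0.01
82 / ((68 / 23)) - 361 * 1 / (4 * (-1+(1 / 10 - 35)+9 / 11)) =116958 / 3859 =30.31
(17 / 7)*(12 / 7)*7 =204 / 7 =29.14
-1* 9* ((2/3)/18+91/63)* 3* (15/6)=-100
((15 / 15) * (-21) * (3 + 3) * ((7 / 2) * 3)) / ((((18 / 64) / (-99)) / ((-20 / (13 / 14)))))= -130394880 / 13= -10030375.38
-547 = -547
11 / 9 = 1.22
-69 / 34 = -2.03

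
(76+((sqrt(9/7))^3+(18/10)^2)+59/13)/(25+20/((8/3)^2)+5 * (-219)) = -435648/5549375 -432 * sqrt(7)/836675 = -0.08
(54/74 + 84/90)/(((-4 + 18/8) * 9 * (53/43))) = -158756/1853145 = -0.09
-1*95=-95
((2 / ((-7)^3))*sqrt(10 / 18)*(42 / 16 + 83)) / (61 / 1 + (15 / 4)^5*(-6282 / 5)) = 87680*sqrt(5) / 490841379147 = 0.00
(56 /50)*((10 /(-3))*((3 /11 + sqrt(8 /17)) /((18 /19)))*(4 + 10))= -14896*sqrt(34) /2295-7448 /495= -52.89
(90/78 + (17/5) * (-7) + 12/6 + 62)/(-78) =-448/845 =-0.53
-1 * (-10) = 10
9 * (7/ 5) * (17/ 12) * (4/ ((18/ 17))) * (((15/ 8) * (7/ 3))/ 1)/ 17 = 17.35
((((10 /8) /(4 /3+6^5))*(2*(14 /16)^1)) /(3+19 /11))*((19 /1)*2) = 1155 /510848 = 0.00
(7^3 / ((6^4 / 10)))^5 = 14836129718571875 / 114254951251968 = 129.85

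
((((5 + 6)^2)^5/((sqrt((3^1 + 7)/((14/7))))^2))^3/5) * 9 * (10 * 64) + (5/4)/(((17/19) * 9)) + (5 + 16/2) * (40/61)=750437090498381596434935725520948074039/4666500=160813691310057129847837900000000.00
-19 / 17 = -1.12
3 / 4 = 0.75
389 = 389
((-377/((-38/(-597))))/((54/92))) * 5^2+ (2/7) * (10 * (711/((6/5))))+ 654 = -299158387/1197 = -249923.46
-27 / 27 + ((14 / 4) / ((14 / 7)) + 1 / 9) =31 / 36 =0.86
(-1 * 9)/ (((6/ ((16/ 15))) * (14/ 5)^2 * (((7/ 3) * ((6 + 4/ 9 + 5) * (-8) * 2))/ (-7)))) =-0.00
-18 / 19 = -0.95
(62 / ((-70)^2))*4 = 62 / 1225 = 0.05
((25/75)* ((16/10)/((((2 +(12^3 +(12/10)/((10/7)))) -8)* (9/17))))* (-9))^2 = 462400/16695999369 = 0.00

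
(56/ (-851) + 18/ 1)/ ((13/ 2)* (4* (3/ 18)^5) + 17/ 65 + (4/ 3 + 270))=3857012640/ 58411194151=0.07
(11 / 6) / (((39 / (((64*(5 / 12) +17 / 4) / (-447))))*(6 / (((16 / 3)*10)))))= -40810 / 1412073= -0.03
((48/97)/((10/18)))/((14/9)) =1944/3395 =0.57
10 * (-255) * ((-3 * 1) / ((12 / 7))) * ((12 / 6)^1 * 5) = 44625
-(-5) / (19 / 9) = 2.37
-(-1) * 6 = 6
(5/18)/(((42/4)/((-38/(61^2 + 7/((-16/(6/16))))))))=-0.00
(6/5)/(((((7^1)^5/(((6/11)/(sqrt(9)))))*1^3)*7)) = 12/6470695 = 0.00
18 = 18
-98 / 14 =-7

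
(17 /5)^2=289 /25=11.56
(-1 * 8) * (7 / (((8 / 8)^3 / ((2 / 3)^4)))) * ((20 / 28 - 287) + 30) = 76544 / 27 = 2834.96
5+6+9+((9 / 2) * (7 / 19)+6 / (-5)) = 3887 / 190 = 20.46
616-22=594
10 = 10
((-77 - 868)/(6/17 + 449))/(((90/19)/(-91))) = 617253/15278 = 40.40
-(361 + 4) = -365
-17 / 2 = -8.50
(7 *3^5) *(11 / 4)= 18711 / 4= 4677.75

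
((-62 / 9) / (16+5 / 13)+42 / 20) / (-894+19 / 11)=-354167 / 188153550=-0.00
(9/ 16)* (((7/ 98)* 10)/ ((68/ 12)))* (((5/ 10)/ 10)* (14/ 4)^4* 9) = 83349/ 17408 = 4.79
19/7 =2.71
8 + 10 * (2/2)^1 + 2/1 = 20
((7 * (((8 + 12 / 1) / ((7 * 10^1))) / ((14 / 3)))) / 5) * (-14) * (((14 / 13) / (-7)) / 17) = 12 / 1105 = 0.01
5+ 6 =11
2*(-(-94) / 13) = 14.46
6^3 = 216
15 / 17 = 0.88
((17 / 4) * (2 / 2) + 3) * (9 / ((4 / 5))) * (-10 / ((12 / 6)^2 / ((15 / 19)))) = -97875 / 608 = -160.98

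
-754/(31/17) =-12818/31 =-413.48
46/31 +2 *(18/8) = 371/62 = 5.98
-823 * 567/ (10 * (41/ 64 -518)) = 1659168/ 18395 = 90.20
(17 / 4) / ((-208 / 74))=-1.51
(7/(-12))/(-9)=7/108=0.06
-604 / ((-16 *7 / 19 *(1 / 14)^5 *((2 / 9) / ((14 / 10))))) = 1735894188 / 5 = 347178837.60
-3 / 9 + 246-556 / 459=112205 / 459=244.46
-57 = -57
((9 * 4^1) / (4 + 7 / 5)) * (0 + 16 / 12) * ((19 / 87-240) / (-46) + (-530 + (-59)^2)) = 20575240 / 783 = 26277.45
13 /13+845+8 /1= 854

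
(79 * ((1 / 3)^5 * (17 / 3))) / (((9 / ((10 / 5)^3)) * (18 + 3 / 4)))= 42976 / 492075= 0.09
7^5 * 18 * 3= 907578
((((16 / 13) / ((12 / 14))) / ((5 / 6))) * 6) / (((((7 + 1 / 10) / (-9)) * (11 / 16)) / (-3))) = 580608 / 10153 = 57.19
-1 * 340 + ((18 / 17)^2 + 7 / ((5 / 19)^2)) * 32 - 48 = 20825596 / 7225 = 2882.44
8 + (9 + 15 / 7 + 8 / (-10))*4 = 1728 / 35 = 49.37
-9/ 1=-9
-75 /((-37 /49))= 3675 /37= 99.32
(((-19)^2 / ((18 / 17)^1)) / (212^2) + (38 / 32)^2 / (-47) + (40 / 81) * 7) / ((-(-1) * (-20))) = -9402038279 / 54752578560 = -0.17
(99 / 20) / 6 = 33 / 40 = 0.82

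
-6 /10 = -3 /5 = -0.60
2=2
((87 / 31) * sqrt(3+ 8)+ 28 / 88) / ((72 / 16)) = 7 / 99+ 58 * sqrt(11) / 93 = 2.14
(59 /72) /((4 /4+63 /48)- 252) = -118 /35955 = -0.00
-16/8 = -2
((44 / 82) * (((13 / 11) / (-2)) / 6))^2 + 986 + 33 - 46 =58882237 / 60516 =973.00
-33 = -33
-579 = -579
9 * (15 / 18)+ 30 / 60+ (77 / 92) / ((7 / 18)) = 467 / 46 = 10.15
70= 70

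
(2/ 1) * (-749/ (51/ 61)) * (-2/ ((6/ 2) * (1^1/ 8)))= 1462048/ 153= 9555.87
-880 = -880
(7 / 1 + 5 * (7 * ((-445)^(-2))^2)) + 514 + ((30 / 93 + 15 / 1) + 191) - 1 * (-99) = 200900655682217 / 243126183875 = 826.32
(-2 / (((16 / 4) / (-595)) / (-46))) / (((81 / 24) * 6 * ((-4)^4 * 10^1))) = -2737 / 10368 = -0.26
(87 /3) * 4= 116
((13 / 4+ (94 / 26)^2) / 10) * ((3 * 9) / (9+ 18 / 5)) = 33099 / 9464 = 3.50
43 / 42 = 1.02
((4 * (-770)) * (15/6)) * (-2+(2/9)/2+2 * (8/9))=7700/9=855.56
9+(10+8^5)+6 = 32793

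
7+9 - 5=11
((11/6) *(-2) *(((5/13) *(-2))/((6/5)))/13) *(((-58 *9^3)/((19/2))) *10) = -8047.03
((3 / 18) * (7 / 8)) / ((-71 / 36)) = -0.07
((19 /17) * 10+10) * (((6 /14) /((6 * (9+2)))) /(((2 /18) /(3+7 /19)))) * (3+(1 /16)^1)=45360 /3553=12.77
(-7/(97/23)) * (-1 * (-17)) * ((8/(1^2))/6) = -37.62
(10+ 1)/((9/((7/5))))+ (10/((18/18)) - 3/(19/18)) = 7583/855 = 8.87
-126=-126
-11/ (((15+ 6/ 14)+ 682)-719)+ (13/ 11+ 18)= 32708/ 1661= 19.69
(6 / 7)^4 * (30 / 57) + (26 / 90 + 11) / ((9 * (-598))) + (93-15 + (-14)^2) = 1515197592544 / 5524232805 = 274.28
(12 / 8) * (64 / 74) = 48 / 37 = 1.30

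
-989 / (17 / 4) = -3956 / 17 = -232.71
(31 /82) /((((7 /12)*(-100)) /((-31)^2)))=-89373 /14350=-6.23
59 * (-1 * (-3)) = 177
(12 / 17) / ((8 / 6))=9 / 17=0.53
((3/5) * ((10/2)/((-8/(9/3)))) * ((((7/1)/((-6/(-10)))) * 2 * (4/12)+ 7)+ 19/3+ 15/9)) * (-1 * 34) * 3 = 10455/4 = 2613.75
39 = 39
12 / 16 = 3 / 4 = 0.75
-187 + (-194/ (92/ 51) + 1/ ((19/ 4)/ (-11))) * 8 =-465787/ 437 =-1065.87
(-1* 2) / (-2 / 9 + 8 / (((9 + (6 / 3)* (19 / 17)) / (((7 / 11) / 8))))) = 37818 / 3131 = 12.08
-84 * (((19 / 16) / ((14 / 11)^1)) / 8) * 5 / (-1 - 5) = 1045 / 128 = 8.16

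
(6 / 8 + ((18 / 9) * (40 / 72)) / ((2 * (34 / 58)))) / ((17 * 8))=1039 / 83232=0.01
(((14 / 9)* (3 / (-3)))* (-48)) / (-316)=-56 / 237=-0.24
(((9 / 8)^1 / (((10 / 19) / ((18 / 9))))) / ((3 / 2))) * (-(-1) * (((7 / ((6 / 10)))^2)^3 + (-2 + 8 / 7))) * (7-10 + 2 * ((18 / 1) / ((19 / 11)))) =1454067615113 / 11340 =128224657.42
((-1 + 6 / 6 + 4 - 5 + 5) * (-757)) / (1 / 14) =-42392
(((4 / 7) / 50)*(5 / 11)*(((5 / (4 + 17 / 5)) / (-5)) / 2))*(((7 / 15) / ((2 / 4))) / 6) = -0.00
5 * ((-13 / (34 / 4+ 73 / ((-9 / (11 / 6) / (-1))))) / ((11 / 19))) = -33345 / 6941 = -4.80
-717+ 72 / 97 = -69477 / 97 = -716.26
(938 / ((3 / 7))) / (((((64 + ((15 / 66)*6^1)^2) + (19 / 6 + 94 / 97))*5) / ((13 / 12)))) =500923423 / 73938075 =6.77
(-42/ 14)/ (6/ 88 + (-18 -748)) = 132/ 33701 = 0.00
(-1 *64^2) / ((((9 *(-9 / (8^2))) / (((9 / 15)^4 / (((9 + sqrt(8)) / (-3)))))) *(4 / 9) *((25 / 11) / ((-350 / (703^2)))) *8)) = 306561024 / 22548285625 - 68124672 *sqrt(2) / 22548285625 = 0.01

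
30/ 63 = 10/ 21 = 0.48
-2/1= -2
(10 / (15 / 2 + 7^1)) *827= 16540 / 29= 570.34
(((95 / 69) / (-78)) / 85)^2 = 361 / 8371152036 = 0.00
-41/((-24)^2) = -0.07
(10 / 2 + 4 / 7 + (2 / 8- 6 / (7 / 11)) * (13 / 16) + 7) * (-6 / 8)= -3.84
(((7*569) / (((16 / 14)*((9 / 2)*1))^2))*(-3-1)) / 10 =-195167 / 3240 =-60.24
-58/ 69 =-0.84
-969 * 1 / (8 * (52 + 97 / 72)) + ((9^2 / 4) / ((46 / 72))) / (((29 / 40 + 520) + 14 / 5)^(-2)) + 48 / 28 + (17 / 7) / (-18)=3363406413313529 / 387172800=8687093.76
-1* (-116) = 116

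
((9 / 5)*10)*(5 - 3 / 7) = 576 / 7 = 82.29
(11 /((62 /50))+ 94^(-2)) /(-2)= -2429931 /547832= -4.44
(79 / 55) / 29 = 79 / 1595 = 0.05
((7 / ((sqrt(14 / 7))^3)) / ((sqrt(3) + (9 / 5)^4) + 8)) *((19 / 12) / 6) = 0.03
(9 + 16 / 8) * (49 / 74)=539 / 74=7.28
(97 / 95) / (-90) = -97 / 8550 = -0.01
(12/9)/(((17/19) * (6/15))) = 190/51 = 3.73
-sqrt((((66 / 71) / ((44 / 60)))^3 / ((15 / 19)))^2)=-923400 / 357911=-2.58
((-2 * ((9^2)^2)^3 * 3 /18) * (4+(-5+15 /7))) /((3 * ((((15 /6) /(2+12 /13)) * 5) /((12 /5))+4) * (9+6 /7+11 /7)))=-14309763181704 /26365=-542756047.10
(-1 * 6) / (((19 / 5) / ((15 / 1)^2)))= -6750 / 19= -355.26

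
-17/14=-1.21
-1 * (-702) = 702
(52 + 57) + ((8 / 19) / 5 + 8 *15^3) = 2575363 / 95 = 27109.08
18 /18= 1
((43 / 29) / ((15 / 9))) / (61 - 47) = 0.06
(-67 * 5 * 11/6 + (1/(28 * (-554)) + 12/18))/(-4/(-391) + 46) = -3720995683/279060880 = -13.33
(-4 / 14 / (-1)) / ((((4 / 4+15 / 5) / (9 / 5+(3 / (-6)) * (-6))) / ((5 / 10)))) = 6 / 35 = 0.17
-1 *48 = -48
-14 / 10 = -7 / 5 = -1.40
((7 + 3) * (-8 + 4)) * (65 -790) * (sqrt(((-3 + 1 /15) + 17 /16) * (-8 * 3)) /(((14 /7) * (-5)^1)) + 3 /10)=8700 -290 * sqrt(4490)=-10732.16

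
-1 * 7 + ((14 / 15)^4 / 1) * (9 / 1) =-959 / 5625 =-0.17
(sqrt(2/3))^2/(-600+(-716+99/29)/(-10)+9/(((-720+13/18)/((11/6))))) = -136532/108289875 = -0.00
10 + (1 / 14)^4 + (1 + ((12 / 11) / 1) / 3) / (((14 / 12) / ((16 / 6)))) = 13.12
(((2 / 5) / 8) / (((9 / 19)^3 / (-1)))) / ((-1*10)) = 6859 / 145800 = 0.05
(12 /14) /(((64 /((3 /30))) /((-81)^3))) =-1594323 /2240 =-711.75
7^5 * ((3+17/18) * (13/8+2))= 34605613/144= 240316.76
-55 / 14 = -3.93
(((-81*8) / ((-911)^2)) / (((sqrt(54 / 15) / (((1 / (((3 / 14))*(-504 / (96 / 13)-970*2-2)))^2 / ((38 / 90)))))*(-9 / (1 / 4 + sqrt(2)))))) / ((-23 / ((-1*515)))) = 24225600*sqrt(10) / 23449755298388837 + 193804800*sqrt(5) / 23449755298388837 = 0.00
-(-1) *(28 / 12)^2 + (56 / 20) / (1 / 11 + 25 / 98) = 227213 / 16785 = 13.54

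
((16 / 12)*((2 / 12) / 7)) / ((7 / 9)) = 2 / 49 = 0.04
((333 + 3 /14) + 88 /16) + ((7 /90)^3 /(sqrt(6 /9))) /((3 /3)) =343 * sqrt(6) /1458000 + 2371 /7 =338.71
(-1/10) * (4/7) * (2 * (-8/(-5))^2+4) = -456/875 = -0.52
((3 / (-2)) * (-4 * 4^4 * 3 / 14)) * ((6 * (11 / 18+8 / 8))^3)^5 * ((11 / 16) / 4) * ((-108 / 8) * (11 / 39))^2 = 11485450223053183490903119 / 23284989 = 493255557176908414.73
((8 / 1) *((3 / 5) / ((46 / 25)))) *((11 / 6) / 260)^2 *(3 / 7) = 121 / 2176720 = 0.00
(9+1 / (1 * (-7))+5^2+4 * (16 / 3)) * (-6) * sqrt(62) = -2318 * sqrt(62) / 7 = -2607.42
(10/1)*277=2770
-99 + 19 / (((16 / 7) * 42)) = -9485 / 96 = -98.80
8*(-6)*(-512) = 24576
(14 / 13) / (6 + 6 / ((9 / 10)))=21 / 247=0.09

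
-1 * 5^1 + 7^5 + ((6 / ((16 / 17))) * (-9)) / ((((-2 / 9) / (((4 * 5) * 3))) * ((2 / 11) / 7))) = 613215.12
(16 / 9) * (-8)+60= 412 / 9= 45.78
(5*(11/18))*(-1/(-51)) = 0.06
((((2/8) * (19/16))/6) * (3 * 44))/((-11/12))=-57/8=-7.12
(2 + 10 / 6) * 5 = 55 / 3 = 18.33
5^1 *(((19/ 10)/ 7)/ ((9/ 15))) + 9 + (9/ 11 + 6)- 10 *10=-37847/ 462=-81.92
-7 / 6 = -1.17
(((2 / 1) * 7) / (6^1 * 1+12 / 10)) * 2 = 3.89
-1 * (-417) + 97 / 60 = 25117 / 60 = 418.62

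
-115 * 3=-345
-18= -18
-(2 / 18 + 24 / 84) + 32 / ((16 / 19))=2369 / 63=37.60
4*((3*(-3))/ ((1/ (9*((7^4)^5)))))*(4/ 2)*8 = -413643108486820613184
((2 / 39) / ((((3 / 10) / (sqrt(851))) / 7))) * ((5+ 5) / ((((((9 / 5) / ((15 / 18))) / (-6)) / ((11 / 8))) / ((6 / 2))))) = -48125 * sqrt(851) / 351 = -3999.71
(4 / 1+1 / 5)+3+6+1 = 71 / 5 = 14.20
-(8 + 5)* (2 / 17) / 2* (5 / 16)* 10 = -325 / 136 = -2.39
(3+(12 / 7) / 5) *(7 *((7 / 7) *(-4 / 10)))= -234 / 25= -9.36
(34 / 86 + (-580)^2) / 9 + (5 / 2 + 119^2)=13297661 / 258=51541.32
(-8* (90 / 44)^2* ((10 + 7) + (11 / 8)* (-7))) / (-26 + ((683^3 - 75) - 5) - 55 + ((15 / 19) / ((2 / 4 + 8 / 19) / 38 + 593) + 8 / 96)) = -306929004975 / 396157740152014951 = -0.00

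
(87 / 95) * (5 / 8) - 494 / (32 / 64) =-150089 / 152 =-987.43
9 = 9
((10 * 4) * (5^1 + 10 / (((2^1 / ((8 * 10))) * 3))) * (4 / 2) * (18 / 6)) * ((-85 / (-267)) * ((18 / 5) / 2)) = 1693200 / 89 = 19024.72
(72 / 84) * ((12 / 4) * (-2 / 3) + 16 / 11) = -36 / 77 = -0.47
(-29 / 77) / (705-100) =-29 / 46585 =-0.00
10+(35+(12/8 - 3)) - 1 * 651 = -1215/2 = -607.50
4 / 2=2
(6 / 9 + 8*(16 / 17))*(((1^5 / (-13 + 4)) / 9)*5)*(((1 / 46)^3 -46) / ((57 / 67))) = 1833269075 / 67015836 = 27.36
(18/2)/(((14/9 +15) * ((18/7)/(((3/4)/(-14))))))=-27/2384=-0.01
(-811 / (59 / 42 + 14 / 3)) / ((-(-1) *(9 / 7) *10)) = -39739 / 3825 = -10.39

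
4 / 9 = 0.44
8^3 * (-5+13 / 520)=-12736 / 5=-2547.20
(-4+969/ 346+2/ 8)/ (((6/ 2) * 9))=-73/ 2076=-0.04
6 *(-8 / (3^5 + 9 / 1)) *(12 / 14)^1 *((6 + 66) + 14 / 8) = -590 / 49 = -12.04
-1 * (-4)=4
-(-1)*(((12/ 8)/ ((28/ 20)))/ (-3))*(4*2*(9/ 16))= -45/ 28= -1.61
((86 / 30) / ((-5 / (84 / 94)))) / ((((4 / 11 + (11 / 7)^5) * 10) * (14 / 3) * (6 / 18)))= -0.00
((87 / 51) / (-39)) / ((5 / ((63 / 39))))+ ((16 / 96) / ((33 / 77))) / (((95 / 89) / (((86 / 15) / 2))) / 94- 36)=-41744811556 / 1674129952755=-0.02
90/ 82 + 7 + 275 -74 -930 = -29557/ 41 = -720.90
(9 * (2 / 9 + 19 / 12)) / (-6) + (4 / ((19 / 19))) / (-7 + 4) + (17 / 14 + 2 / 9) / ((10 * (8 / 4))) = -2501 / 630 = -3.97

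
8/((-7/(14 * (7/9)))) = -112/9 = -12.44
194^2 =37636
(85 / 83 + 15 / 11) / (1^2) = 2180 / 913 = 2.39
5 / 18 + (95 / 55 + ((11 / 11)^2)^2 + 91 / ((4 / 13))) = 118307 / 396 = 298.76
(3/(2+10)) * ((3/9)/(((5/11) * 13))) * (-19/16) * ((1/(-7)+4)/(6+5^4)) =-1881/18374720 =-0.00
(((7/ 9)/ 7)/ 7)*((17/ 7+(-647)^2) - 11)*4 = 11720812/ 441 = 26577.80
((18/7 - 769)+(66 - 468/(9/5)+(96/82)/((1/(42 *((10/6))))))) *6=-1512738/287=-5270.86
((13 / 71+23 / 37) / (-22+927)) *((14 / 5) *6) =177576 / 11887175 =0.01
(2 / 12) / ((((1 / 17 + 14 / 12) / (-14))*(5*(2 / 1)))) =-119 / 625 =-0.19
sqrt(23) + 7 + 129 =sqrt(23) + 136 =140.80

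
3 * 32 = 96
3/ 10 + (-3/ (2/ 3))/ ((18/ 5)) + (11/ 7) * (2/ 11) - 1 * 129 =-18153/ 140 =-129.66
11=11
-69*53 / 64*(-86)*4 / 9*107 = 5608619 / 24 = 233692.46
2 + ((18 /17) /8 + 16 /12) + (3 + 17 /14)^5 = 36556199641 /27429024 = 1332.76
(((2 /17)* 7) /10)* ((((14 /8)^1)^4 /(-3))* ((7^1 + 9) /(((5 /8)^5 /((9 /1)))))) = -103262208 /265625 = -388.75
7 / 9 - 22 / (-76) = 365 / 342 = 1.07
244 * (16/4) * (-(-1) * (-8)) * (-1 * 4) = 31232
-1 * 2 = -2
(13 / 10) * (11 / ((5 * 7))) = 143 / 350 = 0.41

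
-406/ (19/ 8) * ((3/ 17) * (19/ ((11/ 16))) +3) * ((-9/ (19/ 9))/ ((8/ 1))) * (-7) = -339087546/ 67507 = -5023.00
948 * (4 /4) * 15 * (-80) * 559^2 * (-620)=220396599072000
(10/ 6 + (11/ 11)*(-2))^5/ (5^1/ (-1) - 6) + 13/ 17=0.77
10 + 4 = 14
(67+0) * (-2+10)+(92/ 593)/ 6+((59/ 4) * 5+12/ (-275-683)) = 2078417339/ 3408564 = 609.76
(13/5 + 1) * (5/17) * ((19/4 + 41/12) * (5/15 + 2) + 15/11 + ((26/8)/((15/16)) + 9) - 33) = -113/935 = -0.12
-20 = -20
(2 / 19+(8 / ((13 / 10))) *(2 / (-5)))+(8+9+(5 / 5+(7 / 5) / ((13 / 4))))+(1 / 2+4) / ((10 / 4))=4415 / 247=17.87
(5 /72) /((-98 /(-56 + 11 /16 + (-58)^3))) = 15613385 /112896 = 138.30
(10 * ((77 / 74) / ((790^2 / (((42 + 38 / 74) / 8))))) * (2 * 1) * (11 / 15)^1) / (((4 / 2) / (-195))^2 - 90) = -675491817 / 467830829512544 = -0.00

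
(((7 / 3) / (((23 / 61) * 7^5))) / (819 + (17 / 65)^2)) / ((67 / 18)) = 773175 / 6401941313362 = 0.00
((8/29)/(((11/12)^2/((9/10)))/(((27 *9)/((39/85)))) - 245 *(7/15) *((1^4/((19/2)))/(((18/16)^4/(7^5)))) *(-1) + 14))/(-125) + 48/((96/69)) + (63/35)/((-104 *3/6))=41730713258596399473/1210800742410018500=34.47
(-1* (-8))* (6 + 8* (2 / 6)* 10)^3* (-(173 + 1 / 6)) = -3911593952 / 81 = -48291283.36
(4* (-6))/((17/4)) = -96/17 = -5.65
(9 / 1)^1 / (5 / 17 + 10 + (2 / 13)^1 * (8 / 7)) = 4641 / 5399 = 0.86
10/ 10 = 1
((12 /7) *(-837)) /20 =-2511 /35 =-71.74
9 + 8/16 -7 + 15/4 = 25/4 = 6.25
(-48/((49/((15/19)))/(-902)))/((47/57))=1948320/2303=845.99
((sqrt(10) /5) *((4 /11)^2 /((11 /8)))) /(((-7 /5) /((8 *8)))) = -8192 *sqrt(10) /9317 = -2.78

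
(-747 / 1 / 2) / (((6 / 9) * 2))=-280.12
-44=-44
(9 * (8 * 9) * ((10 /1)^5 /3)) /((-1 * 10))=-2160000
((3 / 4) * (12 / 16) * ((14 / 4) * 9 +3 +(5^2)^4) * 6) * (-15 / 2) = -9888568.59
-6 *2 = -12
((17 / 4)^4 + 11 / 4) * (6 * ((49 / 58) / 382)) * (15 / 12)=61905375 / 11343872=5.46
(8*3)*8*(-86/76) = -4128/19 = -217.26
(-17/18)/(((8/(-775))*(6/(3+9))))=13175/72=182.99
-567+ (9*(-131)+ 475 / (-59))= -103489 / 59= -1754.05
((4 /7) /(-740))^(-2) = 1677025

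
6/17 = 0.35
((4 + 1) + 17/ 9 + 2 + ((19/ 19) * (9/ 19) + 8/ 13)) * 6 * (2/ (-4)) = -22181/ 741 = -29.93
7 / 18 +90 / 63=229 / 126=1.82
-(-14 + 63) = -49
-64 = -64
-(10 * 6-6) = -54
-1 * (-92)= 92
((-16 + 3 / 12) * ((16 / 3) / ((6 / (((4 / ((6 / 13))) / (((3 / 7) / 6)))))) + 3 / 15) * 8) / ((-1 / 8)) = 1633744 / 15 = 108916.27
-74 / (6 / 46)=-1702 / 3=-567.33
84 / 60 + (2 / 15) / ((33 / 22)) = 67 / 45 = 1.49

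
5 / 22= 0.23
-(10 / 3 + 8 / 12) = -4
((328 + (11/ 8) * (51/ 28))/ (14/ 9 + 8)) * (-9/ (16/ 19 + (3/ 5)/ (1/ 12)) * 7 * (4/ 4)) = -569683935/ 2102528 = -270.95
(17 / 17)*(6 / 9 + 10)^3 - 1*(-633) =49859 / 27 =1846.63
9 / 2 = 4.50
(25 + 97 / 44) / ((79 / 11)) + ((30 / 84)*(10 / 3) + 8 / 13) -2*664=-114081335 / 86268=-1322.41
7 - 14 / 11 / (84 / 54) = 68 / 11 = 6.18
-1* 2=-2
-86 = -86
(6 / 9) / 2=1 / 3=0.33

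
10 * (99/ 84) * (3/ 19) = 495/ 266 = 1.86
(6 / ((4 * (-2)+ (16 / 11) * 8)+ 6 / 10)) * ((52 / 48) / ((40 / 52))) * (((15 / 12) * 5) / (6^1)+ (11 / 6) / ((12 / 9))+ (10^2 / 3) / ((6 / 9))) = 1169311 / 11184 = 104.55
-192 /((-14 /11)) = 150.86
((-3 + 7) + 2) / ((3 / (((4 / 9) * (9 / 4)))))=2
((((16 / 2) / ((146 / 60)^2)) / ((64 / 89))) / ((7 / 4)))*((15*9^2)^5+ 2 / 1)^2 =280779437568933004059099091171566450 / 37303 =7526993474222797202881781000000.00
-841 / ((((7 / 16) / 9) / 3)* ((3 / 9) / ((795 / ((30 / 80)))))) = -330094902.86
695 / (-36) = -695 / 36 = -19.31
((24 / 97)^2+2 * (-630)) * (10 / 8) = -14818455 / 9409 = -1574.92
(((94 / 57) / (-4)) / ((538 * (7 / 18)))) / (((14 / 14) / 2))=-141 / 35777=-0.00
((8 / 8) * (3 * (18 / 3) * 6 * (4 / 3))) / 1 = 144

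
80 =80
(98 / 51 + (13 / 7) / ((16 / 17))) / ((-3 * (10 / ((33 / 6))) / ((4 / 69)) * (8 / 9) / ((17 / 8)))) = -244717 / 2472960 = -0.10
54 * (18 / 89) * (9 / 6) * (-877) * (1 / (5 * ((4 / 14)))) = -4475331 / 445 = -10056.92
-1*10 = -10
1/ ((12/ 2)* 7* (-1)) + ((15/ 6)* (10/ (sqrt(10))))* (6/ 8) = -1/ 42 + 15* sqrt(10)/ 8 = 5.91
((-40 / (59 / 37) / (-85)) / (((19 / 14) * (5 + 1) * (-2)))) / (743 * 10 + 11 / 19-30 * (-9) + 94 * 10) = -148 / 70570077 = -0.00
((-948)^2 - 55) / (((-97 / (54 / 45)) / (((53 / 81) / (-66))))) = 47628397 / 432135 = 110.22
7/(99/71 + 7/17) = 8449/2180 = 3.88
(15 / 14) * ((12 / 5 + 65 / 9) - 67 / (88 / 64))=-19357 / 462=-41.90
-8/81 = -0.10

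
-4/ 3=-1.33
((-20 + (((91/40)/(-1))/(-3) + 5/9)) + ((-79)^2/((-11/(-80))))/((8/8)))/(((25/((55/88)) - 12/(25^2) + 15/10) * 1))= 22458350375/20532996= 1093.77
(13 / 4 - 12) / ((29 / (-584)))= 176.21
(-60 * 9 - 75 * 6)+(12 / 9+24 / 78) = -38546 / 39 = -988.36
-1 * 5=-5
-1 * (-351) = 351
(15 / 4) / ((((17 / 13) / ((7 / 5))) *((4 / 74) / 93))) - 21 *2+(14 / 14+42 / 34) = 933985 / 136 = 6867.54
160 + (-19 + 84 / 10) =747 / 5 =149.40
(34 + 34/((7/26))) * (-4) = -4488/7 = -641.14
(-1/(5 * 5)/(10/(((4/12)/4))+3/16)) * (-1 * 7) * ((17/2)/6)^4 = 584647/62305200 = 0.01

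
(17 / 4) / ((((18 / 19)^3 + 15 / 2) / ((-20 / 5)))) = -233206 / 114549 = -2.04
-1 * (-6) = 6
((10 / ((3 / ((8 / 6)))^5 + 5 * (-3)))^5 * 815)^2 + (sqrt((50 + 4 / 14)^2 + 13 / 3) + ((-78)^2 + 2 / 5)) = sqrt(1117047) / 21 + 770783707531430040534536100756973407515977354237622 / 126675038996521137786934725424469769218982538005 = 6135.06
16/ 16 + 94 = 95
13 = 13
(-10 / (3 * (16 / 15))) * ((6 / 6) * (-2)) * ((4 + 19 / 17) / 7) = 2175 / 476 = 4.57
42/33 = 14/11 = 1.27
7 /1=7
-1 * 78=-78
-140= -140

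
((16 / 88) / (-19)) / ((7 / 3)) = -6 / 1463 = -0.00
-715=-715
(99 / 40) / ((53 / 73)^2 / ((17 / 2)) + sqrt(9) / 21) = 62780949 / 5196760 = 12.08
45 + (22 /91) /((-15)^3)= 13820603 /307125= 45.00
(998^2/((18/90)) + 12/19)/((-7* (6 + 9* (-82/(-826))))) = -5582603128/54093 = -103203.80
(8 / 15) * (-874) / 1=-6992 / 15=-466.13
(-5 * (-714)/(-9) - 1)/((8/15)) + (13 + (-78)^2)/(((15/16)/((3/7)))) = 81663/40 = 2041.58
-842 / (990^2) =-421 / 490050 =-0.00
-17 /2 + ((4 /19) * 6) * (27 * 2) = 2269 /38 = 59.71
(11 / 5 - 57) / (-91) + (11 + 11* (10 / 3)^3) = 5147533 / 12285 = 419.01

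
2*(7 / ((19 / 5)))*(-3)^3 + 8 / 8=-1871 / 19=-98.47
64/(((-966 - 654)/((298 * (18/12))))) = -17.66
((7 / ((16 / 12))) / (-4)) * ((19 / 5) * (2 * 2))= -399 / 20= -19.95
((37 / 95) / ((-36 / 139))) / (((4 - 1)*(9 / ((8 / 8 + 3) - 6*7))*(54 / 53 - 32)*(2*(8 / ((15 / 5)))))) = -272579 / 21280320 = -0.01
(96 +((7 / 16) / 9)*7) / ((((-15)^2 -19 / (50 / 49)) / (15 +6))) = 2427775 / 247656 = 9.80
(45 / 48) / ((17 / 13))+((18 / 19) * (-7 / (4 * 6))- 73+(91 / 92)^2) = -12230835 / 170867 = -71.58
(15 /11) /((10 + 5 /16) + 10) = 48 /715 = 0.07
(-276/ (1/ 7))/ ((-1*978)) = 322/ 163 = 1.98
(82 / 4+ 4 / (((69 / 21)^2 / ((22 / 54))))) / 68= 589915 / 1942488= 0.30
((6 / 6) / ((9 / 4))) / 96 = 1 / 216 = 0.00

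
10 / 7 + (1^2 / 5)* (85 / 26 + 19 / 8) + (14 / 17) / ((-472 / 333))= 7215717 / 3650920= 1.98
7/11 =0.64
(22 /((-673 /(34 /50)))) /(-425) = 22 /420625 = 0.00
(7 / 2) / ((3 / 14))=49 / 3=16.33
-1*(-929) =929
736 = 736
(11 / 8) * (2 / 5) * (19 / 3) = 209 / 60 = 3.48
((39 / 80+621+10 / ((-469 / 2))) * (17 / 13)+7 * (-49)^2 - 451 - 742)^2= 64196422911951418729 / 237909817600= 269835114.66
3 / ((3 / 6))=6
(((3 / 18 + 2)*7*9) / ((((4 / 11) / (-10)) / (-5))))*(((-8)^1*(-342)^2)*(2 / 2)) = -17562144600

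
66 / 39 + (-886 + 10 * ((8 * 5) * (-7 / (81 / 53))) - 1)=-2861429 / 1053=-2717.41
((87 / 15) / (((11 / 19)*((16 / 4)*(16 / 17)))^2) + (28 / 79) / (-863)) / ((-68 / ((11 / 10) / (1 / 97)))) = -20001683484149 / 10444061900800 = -1.92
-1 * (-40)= 40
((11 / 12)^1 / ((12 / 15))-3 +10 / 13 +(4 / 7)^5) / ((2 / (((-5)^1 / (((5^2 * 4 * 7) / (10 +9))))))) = 204047897 / 2936519040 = 0.07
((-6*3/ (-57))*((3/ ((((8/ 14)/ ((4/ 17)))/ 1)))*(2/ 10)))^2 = 15876/ 2608225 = 0.01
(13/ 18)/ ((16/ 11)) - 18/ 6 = -721/ 288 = -2.50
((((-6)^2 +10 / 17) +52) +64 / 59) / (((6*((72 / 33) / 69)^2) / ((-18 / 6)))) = -44842.80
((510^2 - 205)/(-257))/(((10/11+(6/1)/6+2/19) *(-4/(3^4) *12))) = 1466587485/1731152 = 847.17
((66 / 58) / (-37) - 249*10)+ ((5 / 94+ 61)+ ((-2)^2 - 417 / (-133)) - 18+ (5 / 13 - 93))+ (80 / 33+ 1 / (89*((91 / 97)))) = -1295837991147715 / 512184598926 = -2530.02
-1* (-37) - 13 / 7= 246 / 7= 35.14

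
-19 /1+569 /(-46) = -31.37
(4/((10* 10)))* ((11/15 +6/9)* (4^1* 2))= 0.45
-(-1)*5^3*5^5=390625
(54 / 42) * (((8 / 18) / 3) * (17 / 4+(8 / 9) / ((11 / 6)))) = 625 / 693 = 0.90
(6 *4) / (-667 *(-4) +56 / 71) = 426 / 47371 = 0.01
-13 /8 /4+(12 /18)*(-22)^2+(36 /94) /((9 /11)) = 1456151 /4512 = 322.73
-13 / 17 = -0.76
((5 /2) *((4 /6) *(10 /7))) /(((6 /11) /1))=275 /63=4.37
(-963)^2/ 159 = 309123/ 53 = 5832.51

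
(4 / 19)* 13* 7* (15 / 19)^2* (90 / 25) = 294840 / 6859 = 42.99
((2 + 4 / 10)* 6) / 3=24 / 5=4.80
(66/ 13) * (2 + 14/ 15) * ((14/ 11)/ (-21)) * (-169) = 2288/ 15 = 152.53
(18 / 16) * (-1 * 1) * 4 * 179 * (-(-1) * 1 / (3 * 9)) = -179 / 6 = -29.83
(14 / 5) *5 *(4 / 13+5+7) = 2240 / 13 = 172.31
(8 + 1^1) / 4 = 9 / 4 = 2.25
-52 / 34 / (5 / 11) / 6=-143 / 255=-0.56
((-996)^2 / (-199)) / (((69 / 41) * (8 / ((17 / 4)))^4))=-70771268787 / 299958272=-235.94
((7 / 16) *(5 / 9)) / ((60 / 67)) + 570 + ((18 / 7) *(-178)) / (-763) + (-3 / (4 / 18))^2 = 6950743249 / 9229248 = 753.12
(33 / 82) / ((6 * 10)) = 11 / 1640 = 0.01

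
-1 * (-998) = 998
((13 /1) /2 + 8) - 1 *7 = 7.50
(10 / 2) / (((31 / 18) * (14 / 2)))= 90 / 217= 0.41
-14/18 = -7/9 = -0.78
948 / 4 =237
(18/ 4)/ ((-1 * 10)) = -0.45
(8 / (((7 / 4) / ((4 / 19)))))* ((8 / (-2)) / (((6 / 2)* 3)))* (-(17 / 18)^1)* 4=17408 / 10773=1.62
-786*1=-786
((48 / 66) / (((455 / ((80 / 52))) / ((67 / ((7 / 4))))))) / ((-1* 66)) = -4288 / 3006003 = -0.00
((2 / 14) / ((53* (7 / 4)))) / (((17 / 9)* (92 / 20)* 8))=0.00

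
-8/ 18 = -4/ 9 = -0.44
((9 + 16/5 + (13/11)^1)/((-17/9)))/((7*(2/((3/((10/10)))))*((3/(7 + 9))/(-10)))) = 105984/1309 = 80.97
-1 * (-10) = 10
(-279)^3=-21717639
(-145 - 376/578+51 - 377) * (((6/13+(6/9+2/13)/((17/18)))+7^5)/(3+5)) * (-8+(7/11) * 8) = 2025326283148/702559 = 2882784.62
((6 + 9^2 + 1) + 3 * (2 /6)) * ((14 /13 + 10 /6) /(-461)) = -9523 /17979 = -0.53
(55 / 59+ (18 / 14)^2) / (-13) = -7474 / 37583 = -0.20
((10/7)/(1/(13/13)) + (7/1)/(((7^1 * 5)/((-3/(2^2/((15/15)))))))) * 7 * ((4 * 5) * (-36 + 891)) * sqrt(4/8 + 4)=324657.47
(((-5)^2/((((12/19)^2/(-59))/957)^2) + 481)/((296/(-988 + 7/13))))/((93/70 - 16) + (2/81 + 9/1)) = 4666743135124234105095/15769781248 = 295929478141.37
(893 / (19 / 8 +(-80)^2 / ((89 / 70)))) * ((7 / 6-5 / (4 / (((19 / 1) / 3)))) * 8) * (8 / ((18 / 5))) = -76297920 / 3585691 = -21.28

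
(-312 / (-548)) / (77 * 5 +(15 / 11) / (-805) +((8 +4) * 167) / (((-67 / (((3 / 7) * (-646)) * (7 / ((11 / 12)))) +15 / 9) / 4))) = 209847561 / 1881538548740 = 0.00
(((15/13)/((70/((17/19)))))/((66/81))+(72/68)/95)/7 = 189117/45265220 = 0.00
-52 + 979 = 927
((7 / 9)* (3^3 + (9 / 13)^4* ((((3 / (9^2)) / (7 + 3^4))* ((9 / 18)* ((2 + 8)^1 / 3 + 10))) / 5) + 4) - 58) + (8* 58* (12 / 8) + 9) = 3795186247 / 5655078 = 671.11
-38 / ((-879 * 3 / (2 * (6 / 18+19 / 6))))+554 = 1461164 / 2637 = 554.10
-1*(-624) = 624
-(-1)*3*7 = 21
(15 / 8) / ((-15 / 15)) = -15 / 8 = -1.88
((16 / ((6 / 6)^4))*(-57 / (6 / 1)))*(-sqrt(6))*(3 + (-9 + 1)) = -760*sqrt(6) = -1861.61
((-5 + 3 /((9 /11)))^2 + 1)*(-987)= -2741.67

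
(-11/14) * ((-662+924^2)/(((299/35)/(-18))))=422291430/299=1412345.92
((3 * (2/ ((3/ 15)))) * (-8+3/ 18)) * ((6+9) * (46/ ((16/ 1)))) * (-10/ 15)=27025/ 4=6756.25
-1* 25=-25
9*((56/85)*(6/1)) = 3024/85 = 35.58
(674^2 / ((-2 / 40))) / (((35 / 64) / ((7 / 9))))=-12921628.44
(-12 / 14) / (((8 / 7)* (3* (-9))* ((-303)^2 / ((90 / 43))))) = 0.00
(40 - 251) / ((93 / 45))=-3165 / 31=-102.10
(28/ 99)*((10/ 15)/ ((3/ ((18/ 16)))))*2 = 14/ 99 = 0.14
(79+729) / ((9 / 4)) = 3232 / 9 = 359.11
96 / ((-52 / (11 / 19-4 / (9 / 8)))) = 4072 / 741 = 5.50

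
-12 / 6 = -2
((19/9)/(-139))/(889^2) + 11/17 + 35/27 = 97990319179/50423270121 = 1.94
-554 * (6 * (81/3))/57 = -29916/19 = -1574.53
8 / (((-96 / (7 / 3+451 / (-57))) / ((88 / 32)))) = 583 / 456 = 1.28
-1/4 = -0.25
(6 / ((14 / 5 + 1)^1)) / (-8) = -15 / 76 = -0.20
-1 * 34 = -34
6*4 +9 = 33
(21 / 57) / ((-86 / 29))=-203 / 1634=-0.12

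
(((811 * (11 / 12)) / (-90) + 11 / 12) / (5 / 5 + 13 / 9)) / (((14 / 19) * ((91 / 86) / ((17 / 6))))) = -1430567 / 131040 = -10.92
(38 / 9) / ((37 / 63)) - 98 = -3360 / 37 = -90.81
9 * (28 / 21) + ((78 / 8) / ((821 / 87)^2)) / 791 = 25592283879 / 2132665724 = 12.00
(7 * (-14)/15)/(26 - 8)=-49/135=-0.36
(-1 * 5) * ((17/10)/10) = -17/20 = -0.85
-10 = -10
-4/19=-0.21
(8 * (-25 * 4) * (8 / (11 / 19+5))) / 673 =-60800 / 35669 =-1.70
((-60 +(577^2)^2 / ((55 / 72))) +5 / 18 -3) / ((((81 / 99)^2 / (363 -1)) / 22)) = 1726253857896961.83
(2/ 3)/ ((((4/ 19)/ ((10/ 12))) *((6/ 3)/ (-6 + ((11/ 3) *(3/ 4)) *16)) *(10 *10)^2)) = 361/ 72000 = 0.01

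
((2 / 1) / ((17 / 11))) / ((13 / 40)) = 880 / 221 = 3.98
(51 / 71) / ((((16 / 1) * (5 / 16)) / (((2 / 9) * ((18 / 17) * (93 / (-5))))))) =-1116 / 1775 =-0.63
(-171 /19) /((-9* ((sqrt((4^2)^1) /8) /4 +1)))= 8 /9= 0.89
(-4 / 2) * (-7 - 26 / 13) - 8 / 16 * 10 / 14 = 247 / 14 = 17.64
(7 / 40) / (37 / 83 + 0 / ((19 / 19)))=581 / 1480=0.39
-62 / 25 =-2.48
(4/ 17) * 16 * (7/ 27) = 448/ 459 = 0.98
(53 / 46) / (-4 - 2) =-53 / 276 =-0.19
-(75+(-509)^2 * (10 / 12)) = -1295855 / 6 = -215975.83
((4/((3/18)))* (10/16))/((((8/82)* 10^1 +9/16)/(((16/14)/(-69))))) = -26240/162449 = -0.16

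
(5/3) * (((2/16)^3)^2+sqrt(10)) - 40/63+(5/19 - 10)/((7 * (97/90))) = -58607340565/30437277696+5 * sqrt(10)/3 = 3.34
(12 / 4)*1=3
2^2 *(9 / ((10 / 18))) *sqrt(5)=324 *sqrt(5) / 5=144.90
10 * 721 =7210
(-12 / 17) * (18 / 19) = -216 / 323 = -0.67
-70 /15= -14 /3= -4.67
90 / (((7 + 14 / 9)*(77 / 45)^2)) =1640250 / 456533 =3.59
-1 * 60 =-60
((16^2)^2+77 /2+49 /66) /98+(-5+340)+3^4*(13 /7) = 1154.56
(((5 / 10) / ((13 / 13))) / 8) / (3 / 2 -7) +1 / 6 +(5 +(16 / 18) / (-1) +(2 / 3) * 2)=4435 / 792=5.60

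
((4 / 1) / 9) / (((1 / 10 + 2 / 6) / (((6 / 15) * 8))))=128 / 39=3.28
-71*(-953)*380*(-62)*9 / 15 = -956484168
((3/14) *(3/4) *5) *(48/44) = 135/154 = 0.88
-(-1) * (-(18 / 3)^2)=-36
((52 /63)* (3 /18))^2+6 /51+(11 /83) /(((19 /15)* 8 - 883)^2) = 1180020612738853 /8640302705118819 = 0.14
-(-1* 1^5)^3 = 1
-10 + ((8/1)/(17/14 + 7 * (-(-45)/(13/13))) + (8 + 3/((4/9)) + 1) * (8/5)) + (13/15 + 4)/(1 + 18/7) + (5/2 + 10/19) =65124319/3320250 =19.61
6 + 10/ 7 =52/ 7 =7.43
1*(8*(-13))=-104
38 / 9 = 4.22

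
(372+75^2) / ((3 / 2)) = 3998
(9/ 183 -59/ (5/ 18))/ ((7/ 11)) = -712437/ 2135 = -333.69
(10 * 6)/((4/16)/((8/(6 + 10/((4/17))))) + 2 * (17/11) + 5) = 42240/6763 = 6.25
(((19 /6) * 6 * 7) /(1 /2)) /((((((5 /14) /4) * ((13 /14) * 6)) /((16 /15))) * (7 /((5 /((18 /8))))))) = 953344 /5265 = 181.07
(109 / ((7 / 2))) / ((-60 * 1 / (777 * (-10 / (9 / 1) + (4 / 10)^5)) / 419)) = 26160211787 / 140625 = 186028.17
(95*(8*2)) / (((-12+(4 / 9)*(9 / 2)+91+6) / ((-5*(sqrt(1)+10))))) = -83600 / 87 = -960.92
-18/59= -0.31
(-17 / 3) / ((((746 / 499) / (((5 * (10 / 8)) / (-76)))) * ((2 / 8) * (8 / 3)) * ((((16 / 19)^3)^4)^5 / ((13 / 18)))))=7707176135046214639074880932710116545286558432288131479196818394164942357682983525 / 759207116347012632884624602879229114577006520551865963829021698270633547268096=10151.61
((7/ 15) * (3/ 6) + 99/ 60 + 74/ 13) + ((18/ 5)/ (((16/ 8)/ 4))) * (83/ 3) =206.78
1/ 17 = 0.06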